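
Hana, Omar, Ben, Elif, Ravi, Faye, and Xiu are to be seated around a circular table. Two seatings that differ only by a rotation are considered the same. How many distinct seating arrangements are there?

Fix one person's seat to break rotational symmetry; the remaining 6 people can be arranged in (6)! = 720 ways.

720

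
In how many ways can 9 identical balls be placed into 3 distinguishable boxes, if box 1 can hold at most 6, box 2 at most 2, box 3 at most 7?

Ignoring the caps, the number of non-negative solutions to x_1+…+x_3 = 9 is C(11,2) = 55.
Subtract solutions that violate a single cap (substitute x_i' = x_i − (cap_i+1)): x_1 ≥ 7 gives C(4,2) = 6; x_2 ≥ 3 gives C(8,2) = 28; x_3 ≥ 8 gives C(3,2) = 3. Together 37.
No two caps can be exceeded simultaneously, so the pair terms are all 0.
By inclusion–exclusion the count is 55 − 37 + 0 = 18.

18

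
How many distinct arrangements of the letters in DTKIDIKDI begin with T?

With the first slot taken by T, it remains to arrange the other 8 letters (DKIDIKDI).
Those 8 letters have D appearing 3 times, I appearing 3 times, and K appearing twice, giving (8)!/(3!·3!·2!) = 560.

560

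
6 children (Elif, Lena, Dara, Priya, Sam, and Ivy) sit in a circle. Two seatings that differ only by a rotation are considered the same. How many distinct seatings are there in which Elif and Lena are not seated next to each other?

72

Without the restriction there are (5)! = 120 seatings.
Seatings with Elif beside Lena: treat them as a block with 2 internal orders, giving 2 × (4)! = 48.
Subtracting, 120 − 48 = 72.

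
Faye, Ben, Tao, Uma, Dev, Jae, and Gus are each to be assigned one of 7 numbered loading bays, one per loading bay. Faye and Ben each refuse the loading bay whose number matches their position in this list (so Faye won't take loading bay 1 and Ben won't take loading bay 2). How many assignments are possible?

Let Aᵢ (for i ∈ {1, 2}) be the placements that put person i in their forbidden loading bay. Any j of these fix j positions, leaving (7−j)! ways to fill the rest, and there are C(2,j) ways to pick which j.
By inclusion–exclusion, the number of valid placements is Σ_{j=0}^{2} (−1)^j C(2,j)·(7−j)!.
Computing: 5040 − 1440 + 120 = 3720.

3720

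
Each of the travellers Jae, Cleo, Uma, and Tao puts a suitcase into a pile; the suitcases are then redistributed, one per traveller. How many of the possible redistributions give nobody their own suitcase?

Count assignments avoiding every fixed point. For any j of the 4 travellers fixed to their own suitcase, the other 4−j can be arranged in (4−j)! ways.
By inclusion–exclusion this is Σ_{j=0}^{4} (−1)^j C(4,j)·(4−j)!.
Computing: 24 − 24 + 12 − 4 + 1 = 9.

9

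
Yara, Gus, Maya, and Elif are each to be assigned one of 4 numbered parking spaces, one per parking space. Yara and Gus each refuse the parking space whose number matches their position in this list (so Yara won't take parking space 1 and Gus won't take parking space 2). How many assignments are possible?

14

Let Aᵢ (for i ∈ {1, 2}) be the placements that put person i in their forbidden parking space. Any j of these fix j positions, leaving (4−j)! ways to fill the rest, and there are C(2,j) ways to pick which j.
By inclusion–exclusion, the number of valid placements is Σ_{j=0}^{2} (−1)^j C(2,j)·(4−j)!.
Computing: 24 − 12 + 2 = 14.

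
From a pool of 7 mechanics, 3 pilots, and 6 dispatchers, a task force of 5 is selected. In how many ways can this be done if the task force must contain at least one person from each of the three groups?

Unrestricted: C(16,5) = 4368 ways to pick any 5 of the 16.
Subtract selections that omit an entire group: no mechanics → C(9,5) = 126; no pilots → C(13,5) = 1287; no dispatchers → C(10,5) = 252.
Add back selections omitting two groups (i.e. drawn from a single group): C(7,5) + C(3,5) + C(6,5) = 27.
By inclusion–exclusion: 4368 − 1665 + 27 = 2730.

2730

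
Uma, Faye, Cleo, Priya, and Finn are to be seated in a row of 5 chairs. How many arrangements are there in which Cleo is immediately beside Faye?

Treat {Cleo, Faye} as a single unit. There are 4 units to order, and the pair itself can be ordered 2 ways.
That gives 2 × 4! = 2 × 24 = 48.

48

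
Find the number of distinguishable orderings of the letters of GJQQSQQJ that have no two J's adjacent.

There are 8!/(4!·2!) = 840 arrangements of GJQQSQQJ in total.
If the two J's are adjacent, glue them into one block, leaving 7 items to arrange: (7)!/(4!) = 210 ways.
Subtracting, 840 − 210 = 630 arrangements keep the J's apart.

630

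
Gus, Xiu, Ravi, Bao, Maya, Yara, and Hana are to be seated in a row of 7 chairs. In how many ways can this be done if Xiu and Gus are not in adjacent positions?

Of the 7! = 5040 arrangements, those with Xiu and Gus adjacent number 2 × 6! = 1440 (treat the pair as a block with 2 internal orders).
Complementary counting: 5040 − 1440 = 3600.

3600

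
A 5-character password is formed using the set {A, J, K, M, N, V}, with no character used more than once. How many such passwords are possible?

This is a permutation of 5 out of 6: P(6,5) = 6!/1!.
That product is 6 × 5 × 4 × 3 × 2 = 720.

720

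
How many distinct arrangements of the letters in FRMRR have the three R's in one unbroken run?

Treat the 3 copies of R as a single block. The multiset to arrange is then {RRR, F, M}, 3 items in all.
All 3 items are distinct, so there are (3)! = 6 arrangements.

6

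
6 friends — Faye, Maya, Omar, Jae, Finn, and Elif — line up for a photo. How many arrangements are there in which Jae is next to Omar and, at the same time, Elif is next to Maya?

Treat {Jae,Omar} as one block (2 orders) and {Elif,Maya} as another (2 orders).
That leaves 4 units to arrange: 2 × 2 × 4! = 4 × 24 = 96.

96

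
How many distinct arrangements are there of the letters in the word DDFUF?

30

DDFUF has 5 letters with D appearing twice and F appearing twice.
So there are 5! / (2!·2!) = 30 distinguishable arrangements.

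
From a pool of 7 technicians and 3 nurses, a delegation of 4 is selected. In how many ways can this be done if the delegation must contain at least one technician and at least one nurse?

Unrestricted: C(10,4) = 210 ways to pick any 4 of the 10.
Selections missing a whole group: no technicians → C(3,4) = 0; no nurses → C(7,4) = 35.
Both groups omitted at once is impossible, so 210 − 35 = 175.

175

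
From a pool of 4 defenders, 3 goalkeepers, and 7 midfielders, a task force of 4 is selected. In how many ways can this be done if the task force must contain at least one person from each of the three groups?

Total 4-person selections from all 14: C(14,4) = 1001.
Subtract selections that omit an entire group: no defenders → C(10,4) = 210; no goalkeepers → C(11,4) = 330; no midfielders → C(7,4) = 35.
Add back selections omitting two groups (i.e. drawn from a single group): C(4,4) + C(3,4) + C(7,4) = 36.
By inclusion–exclusion: 1001 − 575 + 36 = 462.

462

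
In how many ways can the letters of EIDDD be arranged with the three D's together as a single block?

6

Treat the 3 copies of D as a single block. The multiset to arrange is then {DDD, E, I}, 3 items in all.
All 3 items are distinct, so there are (3)! = 6 arrangements.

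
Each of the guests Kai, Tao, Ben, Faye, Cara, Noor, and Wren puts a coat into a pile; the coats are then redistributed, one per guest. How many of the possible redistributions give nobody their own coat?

Let Aᵢ be the assignments in which guest i gets their own coat. We want the size of the complement of A₁∪…∪A_7.
By inclusion–exclusion this is Σ_{j=0}^{7} (−1)^j C(7,j)·(7−j)!.
Computing: 5040 − 5040 + 2520 − 840 + 210 − 42 + 7 − 1 = 1854.

1854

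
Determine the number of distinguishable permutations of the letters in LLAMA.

The 5 letters of LLAMA have repeats: A appearing twice and L appearing twice.
So there are 5! / (2!·2!) = 30 distinguishable arrangements.

30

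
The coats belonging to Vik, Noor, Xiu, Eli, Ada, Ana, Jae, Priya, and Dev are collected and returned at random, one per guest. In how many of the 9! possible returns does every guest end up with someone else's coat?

Count assignments avoiding every fixed point. For any j of the 9 guests fixed to their own coat, the other 9−j can be arranged in (9−j)! ways.
By inclusion–exclusion this is Σ_{j=0}^{9} (−1)^j C(9,j)·(9−j)!.
Computing: 362880 − 362880 + 181440 − 60480 + 15120 − 3024 + 504 − 72 + 9 − 1 = 133496.

133496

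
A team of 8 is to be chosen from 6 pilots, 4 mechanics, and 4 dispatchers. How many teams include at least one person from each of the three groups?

Total 8-person selections from all 14: C(14,8) = 3003.
Selections missing a whole group: no pilots → C(8,8) = 1; no mechanics → C(10,8) = 45; no dispatchers → C(10,8) = 45.
Add back selections omitting two groups (i.e. drawn from a single group): C(6,8) + C(4,8) + C(4,8) = 0.
By inclusion–exclusion: 3003 − 91 + 0 = 2912.

2912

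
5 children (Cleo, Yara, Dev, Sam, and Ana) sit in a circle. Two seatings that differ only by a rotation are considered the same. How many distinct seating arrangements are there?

24

Around a circle, 5 distinct people have 5!/5 = (4)! = 24 rotationally distinct seatings.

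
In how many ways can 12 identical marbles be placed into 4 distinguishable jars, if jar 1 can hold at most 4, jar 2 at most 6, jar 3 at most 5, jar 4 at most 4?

95

By stars and bars, unrestricted non-negative solutions to x_1+…+x_4 = 12 number C(12+3,3) = 455.
Subtract solutions that violate a single cap (substitute x_i' = x_i − (cap_i+1)): x_1 ≥ 5 gives C(10,3) = 120; x_2 ≥ 7 gives C(8,3) = 56; x_3 ≥ 6 gives C(9,3) = 84; x_4 ≥ 5 gives C(10,3) = 120. Together 380.
Add back pairs where two caps are both exceeded: 1 + 4 + 10 + 0 + 1 + 4 = 20.
By inclusion–exclusion the count is 455 − 380 + 20 = 95.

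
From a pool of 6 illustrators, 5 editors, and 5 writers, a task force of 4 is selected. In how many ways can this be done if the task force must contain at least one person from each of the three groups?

Unrestricted: C(16,4) = 1820 ways to pick any 4 of the 16.
Subtract selections that omit an entire group: no illustrators → C(10,4) = 210; no editors → C(11,4) = 330; no writers → C(11,4) = 330.
Add back selections omitting two groups (i.e. drawn from a single group): C(6,4) + C(5,4) + C(5,4) = 25.
By inclusion–exclusion: 1820 − 870 + 25 = 975.

975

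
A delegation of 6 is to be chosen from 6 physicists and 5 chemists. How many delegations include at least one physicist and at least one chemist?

With no constraint there are C(11,6) = 462 possible selections.
Selections missing a whole group: no physicists → C(5,6) = 0; no chemists → C(6,6) = 1.
Both groups omitted at once is impossible, so 462 − 1 = 461.

461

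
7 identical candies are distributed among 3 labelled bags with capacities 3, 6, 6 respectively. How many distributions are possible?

24

Without the upper bounds there are C(9,2) = 36 ways to split 7 among 3 bags.
Subtract solutions that violate a single cap (substitute x_i' = x_i − (cap_i+1)): x_1 ≥ 4 gives C(5,2) = 10; x_2 ≥ 7 gives C(2,2) = 1; x_3 ≥ 7 gives C(2,2) = 1. Together 12.
No two caps can be exceeded simultaneously, so the pair terms are all 0.
By inclusion–exclusion the count is 36 − 12 + 0 = 24.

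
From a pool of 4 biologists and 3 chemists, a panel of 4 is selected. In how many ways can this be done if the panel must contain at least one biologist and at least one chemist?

Unrestricted: C(7,4) = 35 ways to pick any 4 of the 7.
Subtract selections that omit an entire group: no biologists → C(3,4) = 0; no chemists → C(4,4) = 1.
Both groups omitted at once is impossible, so 35 − 1 = 34.

34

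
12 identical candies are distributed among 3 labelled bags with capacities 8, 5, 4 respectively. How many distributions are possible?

20

Ignoring the caps, the number of non-negative solutions to x_1+…+x_3 = 12 is C(14,2) = 91.
Subtract solutions that violate a single cap (substitute x_i' = x_i − (cap_i+1)): x_1 ≥ 9 gives C(5,2) = 10; x_2 ≥ 6 gives C(8,2) = 28; x_3 ≥ 5 gives C(9,2) = 36. Together 74.
Add back pairs where two caps are both exceeded: 0 + 0 + 3 = 3.
By inclusion–exclusion the count is 91 − 74 + 3 = 20.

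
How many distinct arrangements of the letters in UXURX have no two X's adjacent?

18

Total arrangements of UXURX: 5!/(2!·2!) = 30.
If the two X's are adjacent, glue them into one block, leaving 4 items to arrange: (4)!/(2!) = 12 ways.
Hence 30 − 12 = 18.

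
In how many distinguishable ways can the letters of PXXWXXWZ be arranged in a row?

PXXWXXWZ has 8 letters with W appearing twice and X appearing 4 times.
Dividing 8! = 40320 by 4!·2! = 48 for the repeated letters gives 840.

840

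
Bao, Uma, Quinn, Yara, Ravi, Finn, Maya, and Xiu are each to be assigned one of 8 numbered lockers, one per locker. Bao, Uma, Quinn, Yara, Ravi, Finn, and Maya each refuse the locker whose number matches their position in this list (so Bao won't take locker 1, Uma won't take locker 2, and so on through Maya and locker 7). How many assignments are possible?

Let Aᵢ (for 1 ≤ i ≤ 7) be the placements that put person i in their forbidden locker. Any j of these fix j positions, leaving (8−j)! ways to fill the rest, and there are C(7,j) ways to pick which j.
By inclusion–exclusion, the number of valid placements is Σ_{j=0}^{7} (−1)^j C(7,j)·(8−j)!.
Computing: 40320 − 35280 + 15120 − 4200 + 840 − 126 + 14 − 1 = 16687.

16687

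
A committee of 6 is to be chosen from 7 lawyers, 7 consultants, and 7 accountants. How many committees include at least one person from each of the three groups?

45276

Total 6-person selections from all 21: C(21,6) = 54264.
Subtract selections that omit an entire group: no lawyers → C(14,6) = 3003; no consultants → C(14,6) = 3003; no accountants → C(14,6) = 3003.
Add back selections omitting two groups (i.e. drawn from a single group): C(7,6) + C(7,6) + C(7,6) = 21.
By inclusion–exclusion: 54264 − 9009 + 21 = 45276.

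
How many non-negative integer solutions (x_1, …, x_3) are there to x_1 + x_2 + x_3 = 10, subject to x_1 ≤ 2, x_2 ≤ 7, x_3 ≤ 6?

By stars and bars, unrestricted non-negative solutions to x_1+…+x_3 = 10 number C(10+2,2) = 66.
Subtract solutions that violate a single cap (substitute x_i' = x_i − (cap_i+1)): x_1 ≥ 3 gives C(9,2) = 36; x_2 ≥ 8 gives C(4,2) = 6; x_3 ≥ 7 gives C(5,2) = 10. Together 52.
Add back pairs where two caps are both exceeded: 0 + 1 + 0 = 1.
By inclusion–exclusion the count is 66 − 52 + 1 = 15.

15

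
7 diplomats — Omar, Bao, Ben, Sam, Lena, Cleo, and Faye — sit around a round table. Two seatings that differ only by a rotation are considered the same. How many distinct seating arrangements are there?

720

Seat Omar anywhere (absorbing the rotational symmetry), then permute the other 6: (6)! = 720.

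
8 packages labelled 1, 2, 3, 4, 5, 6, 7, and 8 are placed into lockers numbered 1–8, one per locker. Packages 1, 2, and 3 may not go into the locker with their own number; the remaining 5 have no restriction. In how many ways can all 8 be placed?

27240

Let Aᵢ (for i ∈ {1, 2, 3}) be the placements that put package i in its forbidden locker. Any j of these fix j positions, leaving (8−j)! ways to fill the rest, and there are C(3,j) ways to pick which j.
By inclusion–exclusion, the number of valid placements is Σ_{j=0}^{3} (−1)^j C(3,j)·(8−j)!.
Computing: 40320 − 15120 + 2160 − 120 = 27240.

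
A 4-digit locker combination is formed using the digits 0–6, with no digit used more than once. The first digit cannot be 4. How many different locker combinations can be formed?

720

The first digit has 7−1 = 6 choices (anything except 4).
The remaining 3 digits are filled from the other 6 symbols without repetition: 6 × 5 × 4 = 120.
Total: 6 × 120 = 720.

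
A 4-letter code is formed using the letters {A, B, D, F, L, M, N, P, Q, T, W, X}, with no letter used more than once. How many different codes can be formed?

This is a permutation of 4 out of 12: P(12,4) = 12!/8!.
12 × 11 × 10 × 9 = 11880.

11880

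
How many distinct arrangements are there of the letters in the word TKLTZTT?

210

Letter multiplicities in TKLTZTT: K×1, L×1, T×4, Z×1.
Dividing 7! = 5040 by 4! = 24 for the repeated letters gives 210.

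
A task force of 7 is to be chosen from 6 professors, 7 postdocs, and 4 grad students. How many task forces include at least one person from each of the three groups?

Total 7-person selections from all 17: C(17,7) = 19448.
Selections missing a whole group: no professors → C(11,7) = 330; no postdocs → C(10,7) = 120; no grad students → C(13,7) = 1716.
Add back selections omitting two groups (i.e. drawn from a single group): C(6,7) + C(7,7) + C(4,7) = 1.
By inclusion–exclusion: 19448 − 2166 + 1 = 17283.

17283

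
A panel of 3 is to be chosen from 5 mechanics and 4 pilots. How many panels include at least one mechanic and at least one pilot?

70

Unrestricted: C(9,3) = 84 ways to pick any 3 of the 9.
Selections missing a whole group: no mechanics → C(4,3) = 4; no pilots → C(5,3) = 10.
Both groups omitted at once is impossible, so 84 − 14 = 70.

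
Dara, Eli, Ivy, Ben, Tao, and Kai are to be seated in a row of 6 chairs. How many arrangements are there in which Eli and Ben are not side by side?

There are 6! = 720 arrangements in all. If Eli and Ben are adjacent, merging them into one block gives 2·(5)! = 240 arrangements.
So 720 − 240 = 480 arrangements keep them apart.

480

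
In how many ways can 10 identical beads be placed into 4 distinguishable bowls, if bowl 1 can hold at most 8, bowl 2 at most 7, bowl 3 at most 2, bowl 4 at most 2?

67

Without the upper bounds there are C(13,3) = 286 ways to split 10 among 4 bowls.
Subtract solutions that violate a single cap (substitute x_i' = x_i − (cap_i+1)): x_1 ≥ 9 gives C(4,3) = 4; x_2 ≥ 8 gives C(5,3) = 10; x_3 ≥ 3 gives C(10,3) = 120; x_4 ≥ 3 gives C(10,3) = 120. Together 254.
Add back pairs where two caps are both exceeded: 0 + 0 + 0 + 0 + 0 + 35 = 35.
By inclusion–exclusion the count is 286 − 254 + 35 = 67.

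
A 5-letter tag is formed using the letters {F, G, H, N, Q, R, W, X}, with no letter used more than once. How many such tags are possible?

6720

With no repetition, fill the 5 letters in order: 8 choices, then 7, down to 4.
That product is 8 × 7 × 6 × 5 × 4 = 6720.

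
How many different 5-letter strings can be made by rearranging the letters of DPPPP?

5

Letter multiplicities in DPPPP: D×1, P×4.
The number of distinct arrangements is 5!/(4!) = 120/24 = 5.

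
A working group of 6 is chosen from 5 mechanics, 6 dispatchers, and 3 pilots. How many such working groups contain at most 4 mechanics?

Split by how many mechanics are chosen (0 through 4).
Sum: C(5,0)·C(9,6) + C(5,1)·C(9,5) + C(5,2)·C(9,4) + C(5,3)·C(9,3) + C(5,4)·C(9,2) = 84 + 630 + 1260 + 840 + 180 = 2994.

2994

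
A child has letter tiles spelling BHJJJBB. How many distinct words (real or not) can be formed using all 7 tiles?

140

The 7 letters of BHJJJBB have repeats: B appearing 3 times and J appearing 3 times.
Dividing 7! = 5040 by 3!·3! = 36 for the repeated letters gives 140.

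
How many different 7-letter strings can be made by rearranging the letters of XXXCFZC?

420

Letter multiplicities in XXXCFZC: C×2, F×1, X×3, Z×1.
Dividing 7! = 5040 by 3!·2! = 12 for the repeated letters gives 420.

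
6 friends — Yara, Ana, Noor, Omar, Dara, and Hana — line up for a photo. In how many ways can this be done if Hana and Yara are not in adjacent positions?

There are 6! = 720 arrangements in all. If Hana and Yara are adjacent, merging them into one block gives 2·(5)! = 240 arrangements.
Complementary counting: 720 − 240 = 480.

480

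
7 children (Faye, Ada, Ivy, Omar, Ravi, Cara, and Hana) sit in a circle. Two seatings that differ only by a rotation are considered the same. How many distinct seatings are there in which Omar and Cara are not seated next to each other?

All circular seatings of 7 people number (6)! = 720.
Those with Omar next to Cara: fuse the pair into one unit and seat 6 units around a circle — 2·(5)! = 240.
Subtracting, 720 − 240 = 480.

480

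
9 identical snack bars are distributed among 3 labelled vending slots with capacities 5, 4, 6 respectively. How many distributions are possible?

24

By stars and bars, unrestricted non-negative solutions to x_1+…+x_3 = 9 number C(9+2,2) = 55.
Subtract solutions that violate a single cap (substitute x_i' = x_i − (cap_i+1)): x_1 ≥ 6 gives C(5,2) = 10; x_2 ≥ 5 gives C(6,2) = 15; x_3 ≥ 7 gives C(4,2) = 6. Together 31.
No two caps can be exceeded simultaneously, so the pair terms are all 0.
By inclusion–exclusion the count is 55 − 31 + 0 = 24.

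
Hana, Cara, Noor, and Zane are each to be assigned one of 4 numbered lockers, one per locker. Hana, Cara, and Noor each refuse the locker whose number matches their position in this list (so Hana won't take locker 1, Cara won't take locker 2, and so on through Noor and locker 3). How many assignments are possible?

Let Aᵢ (for i ∈ {1, 2, 3}) be the placements that put person i in their forbidden locker. Any j of these fix j positions, leaving (4−j)! ways to fill the rest, and there are C(3,j) ways to pick which j.
By inclusion–exclusion, the number of valid placements is Σ_{j=0}^{3} (−1)^j C(3,j)·(4−j)!.
Computing: 24 − 18 + 6 − 1 = 11.

11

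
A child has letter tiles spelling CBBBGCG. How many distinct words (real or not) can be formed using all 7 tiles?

210

CBBBGCG has 7 letters with B appearing 3 times, C appearing twice, and G appearing twice.
Dividing 7! = 5040 by 3!·2!·2! = 24 for the repeated letters gives 210.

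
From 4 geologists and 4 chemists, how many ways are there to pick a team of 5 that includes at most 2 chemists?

Split by how many chemists are chosen (0 through 2).
Sum: C(4,0)·C(4,5) + C(4,1)·C(4,4) + C(4,2)·C(4,3) = 0 + 4 + 24 = 28.

28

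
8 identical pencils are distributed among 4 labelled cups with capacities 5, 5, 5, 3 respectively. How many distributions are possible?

By stars and bars, unrestricted non-negative solutions to x_1+…+x_4 = 8 number C(8+3,3) = 165.
Subtract solutions that violate a single cap (substitute x_i' = x_i − (cap_i+1)): x_1 ≥ 6 gives C(5,3) = 10; x_2 ≥ 6 gives C(5,3) = 10; x_3 ≥ 6 gives C(5,3) = 10; x_4 ≥ 4 gives C(7,3) = 35. Together 65.
No two caps can be exceeded simultaneously, so the pair terms are all 0.
By inclusion–exclusion the count is 165 − 65 + 0 = 100.

100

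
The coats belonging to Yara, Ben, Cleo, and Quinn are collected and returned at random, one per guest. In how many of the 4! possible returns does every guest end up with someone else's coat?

Count assignments avoiding every fixed point. For any j of the 4 guests fixed to their own coat, the other 4−j can be arranged in (4−j)! ways.
By inclusion–exclusion this is Σ_{j=0}^{4} (−1)^j C(4,j)·(4−j)!.
Computing: 24 − 24 + 12 − 4 + 1 = 9.

9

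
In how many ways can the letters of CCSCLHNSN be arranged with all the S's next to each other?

Treat the 2 copies of S as a single block. The multiset to arrange is then {SS, C, C, C, H, L, N, N}, 8 items in all.
That gives (8)!/(3!·2!) = 3360 arrangements.

3360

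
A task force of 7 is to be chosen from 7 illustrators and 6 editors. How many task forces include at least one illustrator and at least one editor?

With no constraint there are C(13,7) = 1716 possible selections.
Selections missing a whole group: no illustrators → C(6,7) = 0; no editors → C(7,7) = 1.
Both groups omitted at once is impossible, so 1716 − 1 = 1715.

1715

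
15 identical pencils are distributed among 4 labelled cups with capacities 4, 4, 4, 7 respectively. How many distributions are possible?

35

Without the upper bounds there are C(18,3) = 816 ways to split 15 among 4 cups.
Subtract solutions that violate a single cap (substitute x_i' = x_i − (cap_i+1)): x_1 ≥ 5 gives C(13,3) = 286; x_2 ≥ 5 gives C(13,3) = 286; x_3 ≥ 5 gives C(13,3) = 286; x_4 ≥ 8 gives C(10,3) = 120. Together 978.
Add back pairs where two caps are both exceeded: 56 + 56 + 10 + 56 + 10 + 10 = 198.
Subtract triples: 1 + 0 + 0 + 0 = 1.
By inclusion–exclusion the count is 816 − 978 + 198 − 1 = 35.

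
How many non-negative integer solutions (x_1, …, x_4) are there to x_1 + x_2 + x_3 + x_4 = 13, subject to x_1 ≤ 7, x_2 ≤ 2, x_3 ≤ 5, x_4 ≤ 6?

80

By stars and bars, unrestricted non-negative solutions to x_1+…+x_4 = 13 number C(13+3,3) = 560.
Subtract solutions that violate a single cap (substitute x_i' = x_i − (cap_i+1)): x_1 ≥ 8 gives C(8,3) = 56; x_2 ≥ 3 gives C(13,3) = 286; x_3 ≥ 6 gives C(10,3) = 120; x_4 ≥ 7 gives C(9,3) = 84. Together 546.
Add back pairs where two caps are both exceeded: 10 + 0 + 0 + 35 + 20 + 1 = 66.
By inclusion–exclusion the count is 560 − 546 + 66 = 80.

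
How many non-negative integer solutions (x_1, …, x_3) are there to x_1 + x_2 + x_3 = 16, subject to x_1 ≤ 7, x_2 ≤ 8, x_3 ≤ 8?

By stars and bars, unrestricted non-negative solutions to x_1+…+x_3 = 16 number C(16+2,2) = 153.
Subtract solutions that violate a single cap (substitute x_i' = x_i − (cap_i+1)): x_1 ≥ 8 gives C(10,2) = 45; x_2 ≥ 9 gives C(9,2) = 36; x_3 ≥ 9 gives C(9,2) = 36. Together 117.
No two caps can be exceeded simultaneously, so the pair terms are all 0.
By inclusion–exclusion the count is 153 − 117 + 0 = 36.

36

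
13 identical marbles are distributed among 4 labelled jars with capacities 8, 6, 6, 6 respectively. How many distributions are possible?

Ignoring the caps, the number of non-negative solutions to x_1+…+x_4 = 13 is C(16,3) = 560.
Subtract solutions that violate a single cap (substitute x_i' = x_i − (cap_i+1)): x_1 ≥ 9 gives C(7,3) = 35; x_2 ≥ 7 gives C(9,3) = 84; x_3 ≥ 7 gives C(9,3) = 84; x_4 ≥ 7 gives C(9,3) = 84. Together 287.
No two caps can be exceeded simultaneously, so the pair terms are all 0.
By inclusion–exclusion the count is 560 − 287 + 0 = 273.

273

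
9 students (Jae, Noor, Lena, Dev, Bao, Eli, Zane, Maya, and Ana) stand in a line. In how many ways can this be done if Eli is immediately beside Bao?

Place the 7 others and the Eli-Bao pair as 8 objects in a line; the pair has 2 internal arrangements.
So the count is 2·(8)! = 80640.

80640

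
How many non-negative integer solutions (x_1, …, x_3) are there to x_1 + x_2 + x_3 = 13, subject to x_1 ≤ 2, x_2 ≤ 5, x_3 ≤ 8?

Ignoring the caps, the number of non-negative solutions to x_1+…+x_3 = 13 is C(15,2) = 105.
Subtract solutions that violate a single cap (substitute x_i' = x_i − (cap_i+1)): x_1 ≥ 3 gives C(12,2) = 66; x_2 ≥ 6 gives C(9,2) = 36; x_3 ≥ 9 gives C(6,2) = 15. Together 117.
Add back pairs where two caps are both exceeded: 15 + 3 + 0 = 18.
By inclusion–exclusion the count is 105 − 117 + 18 = 6.

6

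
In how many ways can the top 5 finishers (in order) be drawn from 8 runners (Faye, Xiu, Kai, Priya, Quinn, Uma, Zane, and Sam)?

There are 8 choices for 1st place, 7 for 2nd, and so on down to 4 for position 5.
That gives 8 × 7 × 6 × 5 × 4 = 6720.

6720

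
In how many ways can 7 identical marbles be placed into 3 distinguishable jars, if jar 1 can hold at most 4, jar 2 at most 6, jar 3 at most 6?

By stars and bars, unrestricted non-negative solutions to x_1+…+x_3 = 7 number C(7+2,2) = 36.
Subtract solutions that violate a single cap (substitute x_i' = x_i − (cap_i+1)): x_1 ≥ 5 gives C(4,2) = 6; x_2 ≥ 7 gives C(2,2) = 1; x_3 ≥ 7 gives C(2,2) = 1. Together 8.
No two caps can be exceeded simultaneously, so the pair terms are all 0.
By inclusion–exclusion the count is 36 − 8 + 0 = 28.

28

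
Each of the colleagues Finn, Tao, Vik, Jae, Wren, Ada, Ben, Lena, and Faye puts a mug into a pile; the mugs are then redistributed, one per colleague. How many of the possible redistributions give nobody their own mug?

133496

This is the derangement count D_9: permutations of 9 items with no fixed point.
By inclusion–exclusion this is Σ_{j=0}^{9} (−1)^j C(9,j)·(9−j)!.
Computing: 362880 − 362880 + 181440 − 60480 + 15120 − 3024 + 504 − 72 + 9 − 1 = 133496.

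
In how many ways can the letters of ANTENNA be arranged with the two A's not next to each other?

300

There are 7!/(3!·2!) = 420 arrangements of ANTENNA in total.
If the two A's are adjacent, glue them into one block, leaving 6 items to arrange: (6)!/(3!) = 120 ways.
Subtracting, 420 − 120 = 300 arrangements keep the A's apart.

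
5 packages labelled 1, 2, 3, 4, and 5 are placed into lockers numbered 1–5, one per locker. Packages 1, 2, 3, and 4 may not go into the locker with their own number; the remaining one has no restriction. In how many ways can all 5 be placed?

53

Let Aᵢ (for 1 ≤ i ≤ 4) be the placements that put package i in its forbidden locker. Any j of these fix j positions, leaving (5−j)! ways to fill the rest, and there are C(4,j) ways to pick which j.
By inclusion–exclusion, the number of valid placements is Σ_{j=0}^{4} (−1)^j C(4,j)·(5−j)!.
Computing: 120 − 96 + 36 − 8 + 1 = 53.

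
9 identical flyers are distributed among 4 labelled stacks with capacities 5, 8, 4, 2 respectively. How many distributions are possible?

85

Ignoring the caps, the number of non-negative solutions to x_1+…+x_4 = 9 is C(12,3) = 220.
Subtract solutions that violate a single cap (substitute x_i' = x_i − (cap_i+1)): x_1 ≥ 6 gives C(6,3) = 20; x_2 ≥ 9 gives C(3,3) = 1; x_3 ≥ 5 gives C(7,3) = 35; x_4 ≥ 3 gives C(9,3) = 84. Together 140.
Add back pairs where two caps are both exceeded: 0 + 0 + 1 + 0 + 0 + 4 = 5.
By inclusion–exclusion the count is 220 − 140 + 5 = 85.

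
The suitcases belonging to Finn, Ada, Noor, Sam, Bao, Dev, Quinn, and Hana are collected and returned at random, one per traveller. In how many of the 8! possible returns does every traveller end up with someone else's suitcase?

14833

This is the derangement count D_8: permutations of 8 items with no fixed point.
By inclusion–exclusion this is Σ_{j=0}^{8} (−1)^j C(8,j)·(8−j)!.
Computing: 40320 − 40320 + 20160 − 6720 + 1680 − 336 + 56 − 8 + 1 = 14833.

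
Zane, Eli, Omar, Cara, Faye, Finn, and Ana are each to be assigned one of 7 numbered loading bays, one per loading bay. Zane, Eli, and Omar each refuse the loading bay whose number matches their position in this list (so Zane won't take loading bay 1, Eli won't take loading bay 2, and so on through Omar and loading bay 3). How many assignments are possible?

Let Aᵢ (for i ∈ {1, 2, 3}) be the placements that put person i in their forbidden loading bay. Any j of these fix j positions, leaving (7−j)! ways to fill the rest, and there are C(3,j) ways to pick which j.
By inclusion–exclusion, the number of valid placements is Σ_{j=0}^{3} (−1)^j C(3,j)·(7−j)!.
Computing: 5040 − 2160 + 360 − 24 = 3216.

3216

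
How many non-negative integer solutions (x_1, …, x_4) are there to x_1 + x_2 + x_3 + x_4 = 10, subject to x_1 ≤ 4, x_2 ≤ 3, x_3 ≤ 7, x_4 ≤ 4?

89

By stars and bars, unrestricted non-negative solutions to x_1+…+x_4 = 10 number C(10+3,3) = 286.
Subtract solutions that violate a single cap (substitute x_i' = x_i − (cap_i+1)): x_1 ≥ 5 gives C(8,3) = 56; x_2 ≥ 4 gives C(9,3) = 84; x_3 ≥ 8 gives C(5,3) = 10; x_4 ≥ 5 gives C(8,3) = 56. Together 206.
Add back pairs where two caps are both exceeded: 4 + 0 + 1 + 0 + 4 + 0 = 9.
By inclusion–exclusion the count is 286 − 206 + 9 = 89.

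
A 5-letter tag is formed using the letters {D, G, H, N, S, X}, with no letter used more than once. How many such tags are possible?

720

With no repetition, fill the 5 letters in order: 6 choices, then 5, down to 2.
That product is 6 × 5 × 4 × 3 × 2 = 720.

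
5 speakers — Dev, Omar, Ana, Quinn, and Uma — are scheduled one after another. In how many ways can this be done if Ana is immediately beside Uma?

48

Place the 3 others and the Ana-Uma pair as 4 objects in a line; the pair has 2 internal arrangements.
So the count is 2·(4)! = 48.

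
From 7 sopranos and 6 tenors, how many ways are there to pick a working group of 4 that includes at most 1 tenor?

Split by how many tenors are chosen (0 through 1).
Sum: C(6,0)·C(7,4) + C(6,1)·C(7,3) = 35 + 210 = 245.

245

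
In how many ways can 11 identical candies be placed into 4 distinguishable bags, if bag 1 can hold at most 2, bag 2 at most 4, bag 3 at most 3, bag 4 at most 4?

Without the upper bounds there are C(14,3) = 364 ways to split 11 among 4 bags.
Subtract solutions that violate a single cap (substitute x_i' = x_i − (cap_i+1)): x_1 ≥ 3 gives C(11,3) = 165; x_2 ≥ 5 gives C(9,3) = 84; x_3 ≥ 4 gives C(10,3) = 120; x_4 ≥ 5 gives C(9,3) = 84. Together 453.
Add back pairs where two caps are both exceeded: 20 + 35 + 20 + 10 + 4 + 10 = 99.
By inclusion–exclusion the count is 364 − 453 + 99 = 10.

10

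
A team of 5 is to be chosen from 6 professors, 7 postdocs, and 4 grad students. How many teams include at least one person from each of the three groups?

4214

With no constraint there are C(17,5) = 6188 possible selections.
Selections missing a whole group: no professors → C(11,5) = 462; no postdocs → C(10,5) = 252; no grad students → C(13,5) = 1287.
Add back selections omitting two groups (i.e. drawn from a single group): C(6,5) + C(7,5) + C(4,5) = 27.
By inclusion–exclusion: 6188 − 2001 + 27 = 4214.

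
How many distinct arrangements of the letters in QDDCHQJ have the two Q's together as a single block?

Treat the 2 copies of Q as a single block. The multiset to arrange is then {QQ, C, D, D, H, J}, 6 items in all.
That gives (6)!/(2!) = 360 arrangements.

360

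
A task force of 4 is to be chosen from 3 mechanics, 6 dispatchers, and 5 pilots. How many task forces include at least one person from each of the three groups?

Unrestricted: C(14,4) = 1001 ways to pick any 4 of the 14.
Subtract selections that omit an entire group: no mechanics → C(11,4) = 330; no dispatchers → C(8,4) = 70; no pilots → C(9,4) = 126.
Add back selections omitting two groups (i.e. drawn from a single group): C(3,4) + C(6,4) + C(5,4) = 20.
By inclusion–exclusion: 1001 − 526 + 20 = 495.

495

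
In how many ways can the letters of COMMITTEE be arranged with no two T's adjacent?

There are 9!/(2!·2!·2!) = 45360 arrangements of COMMITTEE in total.
Arrangements with the T's together: treat TT as one letter, giving (8)!/(2!·2!) = 10080.
Subtracting, 45360 − 10080 = 35280 arrangements keep the T's apart.

35280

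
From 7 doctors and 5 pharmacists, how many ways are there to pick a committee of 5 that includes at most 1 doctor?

36

Split by how many doctors are chosen (0 through 1).
Sum: C(7,0)·C(5,5) + C(7,1)·C(5,4) = 1 + 35 = 36.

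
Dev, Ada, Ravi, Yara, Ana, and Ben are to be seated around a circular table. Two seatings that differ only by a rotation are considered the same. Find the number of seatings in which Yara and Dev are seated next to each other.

48

Treat {Yara, Dev} as one unit (2 internal orders) and seat the resulting 5 units around the table: (4)! circular arrangements.
So 2 × (4)! = 2 × 24 = 48.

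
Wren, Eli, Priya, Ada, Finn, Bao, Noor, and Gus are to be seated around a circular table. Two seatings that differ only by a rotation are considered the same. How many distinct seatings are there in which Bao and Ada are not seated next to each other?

3600

Without the restriction there are (7)! = 5040 seatings.
Seatings with Bao beside Ada: treat them as a block with 2 internal orders, giving 2 × (6)! = 1440.
Subtracting, 5040 − 1440 = 3600.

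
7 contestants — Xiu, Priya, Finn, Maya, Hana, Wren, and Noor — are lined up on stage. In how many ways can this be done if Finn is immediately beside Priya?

Glue Finn and Priya into one block (2 internal orders), leaving 6 units to arrange in a row.
So the count is 2·(6)! = 1440.

1440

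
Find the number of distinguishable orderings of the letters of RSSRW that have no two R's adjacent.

There are 5!/(2!·2!) = 30 arrangements of RSSRW in total.
Arrangements with the R's together: treat RR as one letter, giving (4)!/(2!) = 12.
Subtracting, 30 − 12 = 18 arrangements keep the R's apart.

18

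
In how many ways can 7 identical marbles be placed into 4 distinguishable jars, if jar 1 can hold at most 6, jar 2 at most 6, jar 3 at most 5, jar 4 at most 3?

By stars and bars, unrestricted non-negative solutions to x_1+…+x_4 = 7 number C(7+3,3) = 120.
Subtract solutions that violate a single cap (substitute x_i' = x_i − (cap_i+1)): x_1 ≥ 7 gives C(3,3) = 1; x_2 ≥ 7 gives C(3,3) = 1; x_3 ≥ 6 gives C(4,3) = 4; x_4 ≥ 4 gives C(6,3) = 20. Together 26.
No two caps can be exceeded simultaneously, so the pair terms are all 0.
By inclusion–exclusion the count is 120 − 26 + 0 = 94.

94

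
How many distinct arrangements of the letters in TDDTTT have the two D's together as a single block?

Treat the 2 copies of D as a single block. The multiset to arrange is then {DD, T, T, T, T}, 5 items in all.
That gives (5)!/(4!) = 5 arrangements.

5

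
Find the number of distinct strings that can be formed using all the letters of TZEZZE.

60

TZEZZE has 6 letters with E appearing twice and Z appearing 3 times.
Dividing 6! = 720 by 3!·2! = 12 for the repeated letters gives 60.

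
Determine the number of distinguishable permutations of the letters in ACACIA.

The 6 letters of ACACIA have repeats: A appearing 3 times and C appearing twice.
So there are 6! / (3!·2!) = 60 distinguishable arrangements.

60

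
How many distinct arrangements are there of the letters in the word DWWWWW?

6

DWWWWW has 6 letters with W appearing 5 times.
Dividing 6! = 720 by 5! = 120 for the repeated letters gives 6.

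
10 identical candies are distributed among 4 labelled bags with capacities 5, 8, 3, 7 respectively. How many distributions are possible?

By stars and bars, unrestricted non-negative solutions to x_1+…+x_4 = 10 number C(10+3,3) = 286.
Subtract solutions that violate a single cap (substitute x_i' = x_i − (cap_i+1)): x_1 ≥ 6 gives C(7,3) = 35; x_2 ≥ 9 gives C(4,3) = 4; x_3 ≥ 4 gives C(9,3) = 84; x_4 ≥ 8 gives C(5,3) = 10. Together 133.
Add back pairs where two caps are both exceeded: 0 + 1 + 0 + 0 + 0 + 0 = 1.
By inclusion–exclusion the count is 286 − 133 + 1 = 154.

154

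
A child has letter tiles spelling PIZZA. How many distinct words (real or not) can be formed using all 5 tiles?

60

PIZZA has 5 letters with Z appearing twice.
Dividing 5! = 120 by 2! = 2 for the repeated letters gives 60.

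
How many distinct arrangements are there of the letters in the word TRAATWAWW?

TRAATWAWW has 9 letters with A appearing 3 times, T appearing twice, and W appearing 3 times.
The number of distinct arrangements is 9!/(3!·3!·2!) = 362880/72 = 5040.

5040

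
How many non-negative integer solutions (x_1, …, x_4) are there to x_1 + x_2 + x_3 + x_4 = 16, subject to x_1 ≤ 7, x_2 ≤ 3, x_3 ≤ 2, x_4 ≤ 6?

By stars and bars, unrestricted non-negative solutions to x_1+…+x_4 = 16 number C(16+3,3) = 969.
Subtract solutions that violate a single cap (substitute x_i' = x_i − (cap_i+1)): x_1 ≥ 8 gives C(11,3) = 165; x_2 ≥ 4 gives C(15,3) = 455; x_3 ≥ 3 gives C(16,3) = 560; x_4 ≥ 7 gives C(12,3) = 220. Together 1400.
Add back pairs where two caps are both exceeded: 35 + 56 + 4 + 220 + 56 + 84 = 455.
Subtract triples: 4 + 0 + 0 + 10 = 14.
By inclusion–exclusion the count is 969 − 1400 + 455 − 14 = 10.

10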